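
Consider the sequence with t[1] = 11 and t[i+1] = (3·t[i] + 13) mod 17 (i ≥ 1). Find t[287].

3

Computing terms: t[1] = 11; t[2] = 12; t[3] = 15; t[4] = 7; t[5] = 0; t[6] = 13; t[7] = 1; t[8] = 16; t[9] = 10; t[10] = 9; t[11] = 6; t[12] = 14; t[13] = 4; t[14] = 8; t[15] = 3; t[16] = 5; t[17] = 11.
Since t[17] = t[1] = 11, the sequence is periodic with period 16.
So t[287] = t[1 + ((287-1) mod 16)] = t[15] = 3.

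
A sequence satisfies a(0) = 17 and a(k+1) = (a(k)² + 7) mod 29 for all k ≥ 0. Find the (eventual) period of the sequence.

Computing terms: a(0) = 17,  a(1) = 6,  a(2) = 14,  a(3) = 0,  a(4) = 7,  a(5) = 27,  a(6) = 11,  a(7) = 12,  a(8) = 6.
Since a(8) = a(1) = 6, the sequence is eventually periodic: after a pre-period of length 1 it cycles with period 7.

7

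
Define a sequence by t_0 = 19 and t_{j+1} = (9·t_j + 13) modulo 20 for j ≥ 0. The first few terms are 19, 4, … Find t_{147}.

14

Computing terms: t_0 = 19,  t_1 = 4,  t_2 = 9,  t_3 = 14,  t_4 = 19.
Since t_4 = t_0 = 19, the sequence is periodic with period 4.
(147 - 0) mod 4 = 3, so t_{147} = t_3 = 14.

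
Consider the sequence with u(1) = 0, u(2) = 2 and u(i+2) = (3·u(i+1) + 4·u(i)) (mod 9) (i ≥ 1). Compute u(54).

5

Computing terms: u(1) = 0, u(2) = 2, u(3) = 6, u(4) = 8, u(5) = 3, u(6) = 5, u(7) = 0, u(8) = 2.
Since (u(7), u(8)) = (u(1), u(2)) = (0, 2) (two consecutive terms determine the rest), the sequence is periodic with period 6.
(54 - 1) mod 6 = 5, so u(54) = u(6) = 5.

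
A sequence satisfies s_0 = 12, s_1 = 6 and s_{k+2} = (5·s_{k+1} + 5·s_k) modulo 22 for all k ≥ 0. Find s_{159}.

Computing terms: s_0 = 12, s_1 = 6, s_2 = 2, s_3 = 18, s_4 = 12, s_5 = 18, s_6 = 18, s_7 = 4, s_8 = 0, s_9 = 20, s_{10} = 12, s_{11} = 6.
Since (s_{10}, s_{11}) = (s_0, s_1) = (12, 6) (two consecutive terms determine the rest), the sequence is periodic with period 10.
So s_{159} = s_{0 + ((159-0) mod 10)} = s_9 = 20.

20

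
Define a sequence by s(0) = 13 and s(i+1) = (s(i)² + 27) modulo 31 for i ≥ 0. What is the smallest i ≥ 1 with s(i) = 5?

Computing terms: s(0) = 13; s(1) = 10; s(2) = 3; s(3) = 5; s(4) = 21; s(5) = 3.
Since s(5) = s(2) = 3, the sequence is eventually periodic: after a pre-period of length 2 it cycles with period 3.
The value 5 first appears (with i ≥ 1) at s(3).

3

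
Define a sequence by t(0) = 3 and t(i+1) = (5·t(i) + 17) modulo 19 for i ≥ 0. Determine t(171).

3

Computing terms: t(0) = 3; t(1) = 13; t(2) = 6; t(3) = 9; t(4) = 5; t(5) = 4; t(6) = 18; t(7) = 12; t(8) = 1; t(9) = 3.
Since t(9) = t(0) = 3, the sequence is periodic with period 9.
(171 - 0) mod 9 = 0, so t(171) = t(0) = 3.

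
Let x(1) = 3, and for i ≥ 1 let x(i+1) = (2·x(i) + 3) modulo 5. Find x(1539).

Listing terms: x(1) = 3; x(2) = 4; x(3) = 1; x(4) = 0; x(5) = 3.
Since x(5) = x(1) = 3, the sequence is periodic with period 4.
So x(1539) = x(1 + ((1539-1) mod 4)) = x(3) = 1.

1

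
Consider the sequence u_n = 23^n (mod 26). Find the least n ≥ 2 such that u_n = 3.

Computing terms: u_1 = 23; u_2 = 9; u_3 = 25; u_4 = 3; u_5 = 17; u_6 = 1; u_7 = 23.
The sequence repeats with period 6.
The value 3 first appears (with n ≥ 2) at u_4.

4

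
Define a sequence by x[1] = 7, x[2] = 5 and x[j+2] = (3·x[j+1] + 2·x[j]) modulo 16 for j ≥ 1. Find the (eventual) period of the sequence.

x[1] = 7, x[2] = 5, x[3] = 13, x[4] = 1, x[5] = 13, x[6] = 9, x[7] = 5, x[8] = 1, x[9] = 13.
Since (x[8], x[9]) = (x[4], x[5]) = (1, 13) (two consecutive terms determine the rest), the sequence is eventually periodic: after a pre-period of length 3 it cycles with period 4.

4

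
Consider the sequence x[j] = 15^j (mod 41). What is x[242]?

20

x[1] = 15, x[2] = 20, x[3] = 13, x[4] = 31, x[5] = 14, x[6] = 5, x[7] = 34, x[8] = 18, x[9] = 24, x[10] = 32, x[11] = 29, x[12] = 25, x[13] = 6, x[14] = 8, x[15] = 38, x[16] = 37, x[17] = 22, x[18] = 2, x[19] = 30, x[20] = 40, x[21] = 26, x[22] = 21, x[23] = 28, x[24] = 10, x[25] = 27, x[26] = 36, x[27] = 7, x[28] = 23, x[29] = 17, x[30] = 9, x[31] = 12, x[32] = 16, x[33] = 35, x[34] = 33, x[35] = 3, x[36] = 4, x[37] = 19, x[38] = 39, x[39] = 11, x[40] = 1, x[41] = 15.
The sequence repeats with period 40.
So x[242] = x[1 + ((242-1) mod 40)] = x[2] = 20.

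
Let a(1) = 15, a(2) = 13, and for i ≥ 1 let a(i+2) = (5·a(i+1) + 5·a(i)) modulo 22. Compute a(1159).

We have a(1) = 15,  a(2) = 13,  a(3) = 8,  a(4) = 17,  a(5) = 15,  a(6) = 6,  a(7) = 17,  a(8) = 5,  a(9) = 0,  a(10) = 3,  a(11) = 15,  a(12) = 2,  a(13) = 19,  a(14) = 17,  a(15) = 4,  a(16) = 17,  a(17) = 17,  a(18) = 16,  a(19) = 11,  a(20) = 3,  a(21) = 4,  a(22) = 13,  a(23) = 19,  a(24) = 6,  a(25) = 15,  a(26) = 17,  a(27) = 6,  a(28) = 5,  a(29) = 11,  a(30) = 14,  a(31) = 15,  a(32) = 13.
Since (a(31), a(32)) = (a(1), a(2)) = (15, 13) (two consecutive terms determine the rest), the sequence is periodic with period 30.
So a(1159) = a(1 + ((1159-1) mod 30)) = a(19) = 11.

11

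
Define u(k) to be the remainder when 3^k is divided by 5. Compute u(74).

4

We have u(0) = 1, u(1) = 3, u(2) = 4, u(3) = 2, u(4) = 1.
The sequence repeats with period 4.
(74 - 0) mod 4 = 2, so u(74) = u(2) = 4.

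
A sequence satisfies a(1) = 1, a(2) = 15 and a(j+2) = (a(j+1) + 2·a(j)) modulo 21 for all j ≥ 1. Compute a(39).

17

We have a(1) = 1; a(2) = 15; a(3) = 17; a(4) = 5; a(5) = 18; a(6) = 7; a(7) = 1; a(8) = 15.
The sequence repeats with period 6.
(39 - 1) mod 6 = 2, so a(39) = a(3) = 17.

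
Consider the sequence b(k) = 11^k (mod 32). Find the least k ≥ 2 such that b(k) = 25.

2

b(1) = 11,  b(2) = 25,  b(3) = 19,  b(4) = 17,  b(5) = 27,  b(6) = 9,  b(7) = 3,  b(8) = 1,  b(9) = 11.
The sequence repeats with period 8.
The value 25 first appears (with k ≥ 2) at b(2).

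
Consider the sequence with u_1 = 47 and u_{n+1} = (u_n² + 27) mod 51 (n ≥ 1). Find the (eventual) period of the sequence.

u_1 = 47,  u_2 = 43,  u_3 = 40,  u_4 = 46,  u_5 = 1,  u_6 = 28,  u_7 = 46.
Since u_7 = u_4 = 46, the sequence is eventually periodic: after a pre-period of length 3 it cycles with period 3.

3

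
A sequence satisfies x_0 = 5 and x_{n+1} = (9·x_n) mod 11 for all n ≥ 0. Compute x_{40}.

Listing terms: x_0 = 5; x_1 = 1; x_2 = 9; x_3 = 4; x_4 = 3; x_5 = 5.
The sequence repeats with period 5.
(40 - 0) mod 5 = 0, so x_{40} = x_0 = 5.

5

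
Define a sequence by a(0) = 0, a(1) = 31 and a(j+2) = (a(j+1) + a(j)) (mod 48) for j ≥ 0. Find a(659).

23

Listing terms: a(0) = 0, a(1) = 31, a(2) = 31, a(3) = 14, a(4) = 45, a(5) = 11, a(6) = 8, a(7) = 19, a(8) = 27, a(9) = 46, a(10) = 25, a(11) = 23, a(12) = 0, a(13) = 23, a(14) = 23, a(15) = 46, a(16) = 21, a(17) = 19, a(18) = 40, a(19) = 11, a(20) = 3, a(21) = 14, a(22) = 17, a(23) = 31, a(24) = 0, a(25) = 31.
Since (a(24), a(25)) = (a(0), a(1)) = (0, 31) (two consecutive terms determine the rest), the sequence is periodic with period 24.
(659 - 0) mod 24 = 11, so a(659) = a(11) = 23.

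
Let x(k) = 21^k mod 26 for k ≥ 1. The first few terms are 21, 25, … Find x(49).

We have x(1) = 21,  x(2) = 25,  x(3) = 5,  x(4) = 1,  x(5) = 21.
Since x(5) = x(1) = 21, the sequence is periodic with period 4.
So x(49) = x(1 + ((49-1) mod 4)) = x(1) = 21.

21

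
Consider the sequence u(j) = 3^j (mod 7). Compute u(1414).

We have u(0) = 1,  u(1) = 3,  u(2) = 2,  u(3) = 6,  u(4) = 4,  u(5) = 5,  u(6) = 1.
Since u(6) = u(0) = 1, the sequence is periodic with period 6.
So u(1414) = u(0 + ((1414-0) mod 6)) = u(4) = 4.

4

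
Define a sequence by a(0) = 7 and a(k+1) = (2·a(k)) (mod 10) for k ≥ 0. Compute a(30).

8

We have a(0) = 7, a(1) = 4, a(2) = 8, a(3) = 6, a(4) = 2, a(5) = 4.
Since a(5) = a(1) = 4, the sequence is eventually periodic: after a pre-period of length 1 it cycles with period 4.
For k ≥ 1, a(k) depends only on (k - 1) mod 4. (30 - 1) mod 4 = 1, so a(30) = a(2) = 8.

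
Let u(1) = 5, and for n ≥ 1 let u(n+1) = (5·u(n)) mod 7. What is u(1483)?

Listing terms: u(1) = 5,  u(2) = 4,  u(3) = 6,  u(4) = 2,  u(5) = 3,  u(6) = 1,  u(7) = 5.
The sequence repeats with period 6.
So u(1483) = u(1 + ((1483-1) mod 6)) = u(1) = 5.

5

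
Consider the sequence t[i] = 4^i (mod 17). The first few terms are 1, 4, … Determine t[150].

16

Computing terms: t[0] = 1,  t[1] = 4,  t[2] = 16,  t[3] = 13,  t[4] = 1.
Since t[4] = t[0] = 1, the sequence is periodic with period 4.
So t[150] = t[0 + ((150-0) mod 4)] = t[2] = 16.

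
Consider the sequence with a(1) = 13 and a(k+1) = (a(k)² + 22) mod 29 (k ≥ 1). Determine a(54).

Listing terms: a(1) = 13; a(2) = 17; a(3) = 21; a(4) = 28; a(5) = 23; a(6) = 0; a(7) = 22; a(8) = 13.
Since a(8) = a(1) = 13, the sequence is periodic with period 7.
(54 - 1) mod 7 = 4, so a(54) = a(5) = 23.

23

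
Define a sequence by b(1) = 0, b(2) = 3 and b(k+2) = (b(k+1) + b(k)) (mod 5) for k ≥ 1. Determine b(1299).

2

We have b(1) = 0,  b(2) = 3,  b(3) = 3,  b(4) = 1,  b(5) = 4,  b(6) = 0,  b(7) = 4,  b(8) = 4,  b(9) = 3,  b(10) = 2,  b(11) = 0,  b(12) = 2,  b(13) = 2,  b(14) = 4,  b(15) = 1,  b(16) = 0,  b(17) = 1,  b(18) = 1,  b(19) = 2,  b(20) = 3,  b(21) = 0,  b(22) = 3.
The sequence repeats with period 20.
(1299 - 1) mod 20 = 18, so b(1299) = b(19) = 2.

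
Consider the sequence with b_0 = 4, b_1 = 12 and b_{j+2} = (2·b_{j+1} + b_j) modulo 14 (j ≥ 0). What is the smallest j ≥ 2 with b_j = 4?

5

b_0 = 4; b_1 = 12; b_2 = 0; b_3 = 12; b_4 = 10; b_5 = 4; b_6 = 4; b_7 = 12.
Since (b_6, b_7) = (b_0, b_1) = (4, 12) (two consecutive terms determine the rest), the sequence is periodic with period 6.
The value 4 first appears (with j ≥ 2) at b_5.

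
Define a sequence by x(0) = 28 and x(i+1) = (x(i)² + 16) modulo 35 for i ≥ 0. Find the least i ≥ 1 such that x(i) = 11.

We have x(0) = 28, x(1) = 30, x(2) = 6, x(3) = 17, x(4) = 25, x(5) = 11, x(6) = 32, x(7) = 25.
Since x(7) = x(4) = 25, the sequence is eventually periodic: after a pre-period of length 4 it cycles with period 3.
The value 11 first appears (with i ≥ 1) at x(5).

5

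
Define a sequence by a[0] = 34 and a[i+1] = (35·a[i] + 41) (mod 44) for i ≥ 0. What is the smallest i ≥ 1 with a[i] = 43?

We have a[0] = 34, a[1] = 43, a[2] = 6, a[3] = 31, a[4] = 26, a[5] = 27, a[6] = 18, a[7] = 11, a[8] = 30, a[9] = 35, a[10] = 34.
The sequence repeats with period 10.
The value 43 first appears (with i ≥ 1) at a[1].

1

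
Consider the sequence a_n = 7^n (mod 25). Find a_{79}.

18

We have a_1 = 7,  a_2 = 24,  a_3 = 18,  a_4 = 1,  a_5 = 7.
The sequence repeats with period 4.
(79 - 1) mod 4 = 2, so a_{79} = a_3 = 18.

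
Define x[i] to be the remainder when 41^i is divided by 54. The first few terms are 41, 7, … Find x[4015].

Computing terms: x[1] = 41,  x[2] = 7,  x[3] = 17,  x[4] = 49,  x[5] = 11,  x[6] = 19,  x[7] = 23,  x[8] = 25,  x[9] = 53,  x[10] = 13,  x[11] = 47,  x[12] = 37,  x[13] = 5,  x[14] = 43,  x[15] = 35,  x[16] = 31,  x[17] = 29,  x[18] = 1,  x[19] = 41.
The sequence repeats with period 18.
So x[4015] = x[1 + ((4015-1) mod 18)] = x[1] = 41.

41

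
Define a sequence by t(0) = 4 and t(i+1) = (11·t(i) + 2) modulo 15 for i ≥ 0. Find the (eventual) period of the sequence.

5

t(0) = 4,  t(1) = 1,  t(2) = 13,  t(3) = 10,  t(4) = 7,  t(5) = 4.
Since t(5) = t(0) = 4, the sequence is periodic with period 5.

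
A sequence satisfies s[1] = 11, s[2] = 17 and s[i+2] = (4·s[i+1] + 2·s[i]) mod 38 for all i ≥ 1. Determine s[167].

We have s[1] = 11,  s[2] = 17,  s[3] = 14,  s[4] = 14,  s[5] = 8,  s[6] = 22,  s[7] = 28,  s[8] = 4,  s[9] = 34,  s[10] = 30,  s[11] = 36,  s[12] = 14,  s[13] = 14.
Since (s[12], s[13]) = (s[3], s[4]) = (14, 14) (two consecutive terms determine the rest), the sequence is eventually periodic: after a pre-period of length 2 it cycles with period 9.
For i ≥ 3, s[i] depends only on (i - 3) mod 9. (167 - 3) mod 9 = 2, so s[167] = s[5] = 8.

8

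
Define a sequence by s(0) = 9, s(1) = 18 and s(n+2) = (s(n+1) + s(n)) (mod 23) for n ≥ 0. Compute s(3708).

Listing terms: s(0) = 9; s(1) = 18; s(2) = 4; s(3) = 22; s(4) = 3; s(5) = 2; s(6) = 5; s(7) = 7; s(8) = 12; s(9) = 19; s(10) = 8; s(11) = 4; s(12) = 12; s(13) = 16; s(14) = 5; s(15) = 21; s(16) = 3; s(17) = 1; s(18) = 4; s(19) = 5; s(20) = 9; s(21) = 14; s(22) = 0; s(23) = 14; s(24) = 14; s(25) = 5; s(26) = 19; s(27) = 1; s(28) = 20; s(29) = 21; s(30) = 18; s(31) = 16; s(32) = 11; s(33) = 4; s(34) = 15; s(35) = 19; s(36) = 11; s(37) = 7; s(38) = 18; s(39) = 2; s(40) = 20; s(41) = 22; s(42) = 19; s(43) = 18; s(44) = 14; s(45) = 9; s(46) = 0; s(47) = 9; s(48) = 9; s(49) = 18.
Since (s(48), s(49)) = (s(0), s(1)) = (9, 18) (two consecutive terms determine the rest), the sequence is periodic with period 48.
So s(3708) = s(0 + ((3708-0) mod 48)) = s(12) = 12.

12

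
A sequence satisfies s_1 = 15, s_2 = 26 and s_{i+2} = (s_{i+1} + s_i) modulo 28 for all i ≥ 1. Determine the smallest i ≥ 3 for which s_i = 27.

19

Computing terms: s_1 = 15,  s_2 = 26,  s_3 = 13,  s_4 = 11,  s_5 = 24,  s_6 = 7,  s_7 = 3,  s_8 = 10,  s_9 = 13,  s_{10} = 23,  s_{11} = 8,  s_{12} = 3,  s_{13} = 11,  s_{14} = 14,  s_{15} = 25,  s_{16} = 11,  s_{17} = 8,  s_{18} = 19,  s_{19} = 27,  s_{20} = 18,  s_{21} = 17,  s_{22} = 7,  s_{23} = 24,  s_{24} = 3,  s_{25} = 27,  s_{26} = 2,  s_{27} = 1,  s_{28} = 3,  s_{29} = 4,  s_{30} = 7,  s_{31} = 11,  s_{32} = 18,  s_{33} = 1,  s_{34} = 19,  s_{35} = 20,  s_{36} = 11,  s_{37} = 3,  s_{38} = 14,  s_{39} = 17,  s_{40} = 3,  s_{41} = 20,  s_{42} = 23,  s_{43} = 15,  s_{44} = 10,  s_{45} = 25,  s_{46} = 7,  s_{47} = 4,  s_{48} = 11,  s_{49} = 15,  s_{50} = 26.
The sequence repeats with period 48.
The value 27 first appears (with i ≥ 3) at s_{19}.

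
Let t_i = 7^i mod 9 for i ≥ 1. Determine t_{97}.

7

Listing terms: t_1 = 7; t_2 = 4; t_3 = 1; t_4 = 7.
Since t_4 = t_1 = 7, the sequence is periodic with period 3.
So t_{97} = t_{1 + ((97-1) mod 3)} = t_1 = 7.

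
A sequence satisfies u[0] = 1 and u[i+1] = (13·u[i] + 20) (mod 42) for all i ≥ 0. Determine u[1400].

u[0] = 1; u[1] = 33; u[2] = 29; u[3] = 19; u[4] = 15; u[5] = 5; u[6] = 1.
The sequence repeats with period 6.
(1400 - 0) mod 6 = 2, so u[1400] = u[2] = 29.

29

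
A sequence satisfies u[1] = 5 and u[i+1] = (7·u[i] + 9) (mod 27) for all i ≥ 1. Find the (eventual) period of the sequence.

We have u[1] = 5,  u[2] = 17,  u[3] = 20,  u[4] = 14,  u[5] = 26,  u[6] = 2,  u[7] = 23,  u[8] = 8,  u[9] = 11,  u[10] = 5.
The sequence repeats with period 9.

9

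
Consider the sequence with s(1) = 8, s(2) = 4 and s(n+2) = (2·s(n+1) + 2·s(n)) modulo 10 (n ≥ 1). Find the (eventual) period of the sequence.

24

Listing terms: s(1) = 8,  s(2) = 4,  s(3) = 4,  s(4) = 6,  s(5) = 0,  s(6) = 2,  s(7) = 4,  s(8) = 2,  s(9) = 2,  s(10) = 8,  s(11) = 0,  s(12) = 6,  s(13) = 2,  s(14) = 6,  s(15) = 6,  s(16) = 4,  s(17) = 0,  s(18) = 8,  s(19) = 6,  s(20) = 8,  s(21) = 8,  s(22) = 2,  s(23) = 0,  s(24) = 4,  s(25) = 8,  s(26) = 4.
Since (s(25), s(26)) = (s(1), s(2)) = (8, 4) (two consecutive terms determine the rest), the sequence is periodic with period 24.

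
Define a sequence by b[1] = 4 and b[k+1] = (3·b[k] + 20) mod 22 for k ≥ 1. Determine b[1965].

We have b[1] = 4,  b[2] = 10,  b[3] = 6,  b[4] = 16,  b[5] = 2,  b[6] = 4.
Since b[6] = b[1] = 4, the sequence is periodic with period 5.
(1965 - 1) mod 5 = 4, so b[1965] = b[5] = 2.

2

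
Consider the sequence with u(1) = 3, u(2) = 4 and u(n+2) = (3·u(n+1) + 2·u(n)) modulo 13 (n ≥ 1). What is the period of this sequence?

We have u(1) = 3; u(2) = 4; u(3) = 5; u(4) = 10; u(5) = 1; u(6) = 10; u(7) = 6; u(8) = 12; u(9) = 9; u(10) = 12; u(11) = 2; u(12) = 4; u(13) = 3; u(14) = 4.
The sequence repeats with period 12.

12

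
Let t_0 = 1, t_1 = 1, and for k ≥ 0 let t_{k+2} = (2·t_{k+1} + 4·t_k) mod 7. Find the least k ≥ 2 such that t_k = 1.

5

We have t_0 = 1; t_1 = 1; t_2 = 6; t_3 = 2; t_4 = 0; t_5 = 1; t_6 = 2; t_7 = 1; t_8 = 3; t_9 = 3; t_{10} = 4; t_{11} = 6; t_{12} = 0; t_{13} = 3; t_{14} = 6; t_{15} = 3; t_{16} = 2; t_{17} = 2; t_{18} = 5; t_{19} = 4; t_{20} = 0; t_{21} = 2; t_{22} = 4; t_{23} = 2; t_{24} = 6; t_{25} = 6; t_{26} = 1; t_{27} = 5; t_{28} = 0; t_{29} = 6; t_{30} = 5; t_{31} = 6; t_{32} = 4; t_{33} = 4; t_{34} = 3; t_{35} = 1; t_{36} = 0; t_{37} = 4; t_{38} = 1; t_{39} = 4; t_{40} = 5; t_{41} = 5; t_{42} = 2; t_{43} = 3; t_{44} = 0; t_{45} = 5; t_{46} = 3; t_{47} = 5; t_{48} = 1; t_{49} = 1.
Since (t_{48}, t_{49}) = (t_0, t_1) = (1, 1) (two consecutive terms determine the rest), the sequence is periodic with period 48.
The value 1 first appears (with k ≥ 2) at t_5.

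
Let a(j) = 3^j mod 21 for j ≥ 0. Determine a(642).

Listing terms: a(0) = 1; a(1) = 3; a(2) = 9; a(3) = 6; a(4) = 18; a(5) = 12; a(6) = 15; a(7) = 3.
Since a(7) = a(1) = 3, the sequence is eventually periodic: after a pre-period of length 1 it cycles with period 6.
For j ≥ 1, a(j) depends only on (j - 1) mod 6. (642 - 1) mod 6 = 5, so a(642) = a(6) = 15.

15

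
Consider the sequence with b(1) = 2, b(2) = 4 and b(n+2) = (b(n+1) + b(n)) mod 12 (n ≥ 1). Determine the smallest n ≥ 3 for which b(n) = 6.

3

b(1) = 2,  b(2) = 4,  b(3) = 6,  b(4) = 10,  b(5) = 4,  b(6) = 2,  b(7) = 6,  b(8) = 8,  b(9) = 2,  b(10) = 10,  b(11) = 0,  b(12) = 10,  b(13) = 10,  b(14) = 8,  b(15) = 6,  b(16) = 2,  b(17) = 8,  b(18) = 10,  b(19) = 6,  b(20) = 4,  b(21) = 10,  b(22) = 2,  b(23) = 0,  b(24) = 2,  b(25) = 2,  b(26) = 4.
Since (b(25), b(26)) = (b(1), b(2)) = (2, 4) (two consecutive terms determine the rest), the sequence is periodic with period 24.
The value 6 first appears (with n ≥ 3) at b(3).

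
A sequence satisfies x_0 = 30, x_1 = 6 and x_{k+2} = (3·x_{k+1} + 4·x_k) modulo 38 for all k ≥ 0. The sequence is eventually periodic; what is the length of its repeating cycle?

9

Listing terms: x_0 = 30,  x_1 = 6,  x_2 = 24,  x_3 = 20,  x_4 = 4,  x_5 = 16,  x_6 = 26,  x_7 = 28,  x_8 = 36,  x_9 = 30,  x_{10} = 6.
The sequence repeats with period 9.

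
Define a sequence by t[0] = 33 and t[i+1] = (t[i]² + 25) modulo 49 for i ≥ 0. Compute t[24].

Listing terms: t[0] = 33,  t[1] = 36,  t[2] = 47,  t[3] = 29,  t[4] = 33.
The sequence repeats with period 4.
So t[24] = t[0 + ((24-0) mod 4)] = t[0] = 33.

33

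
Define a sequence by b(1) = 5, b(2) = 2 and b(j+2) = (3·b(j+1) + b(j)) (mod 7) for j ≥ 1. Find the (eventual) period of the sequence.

b(1) = 5, b(2) = 2, b(3) = 4, b(4) = 0, b(5) = 4, b(6) = 5, b(7) = 5, b(8) = 6, b(9) = 2, b(10) = 5, b(11) = 3, b(12) = 0, b(13) = 3, b(14) = 2, b(15) = 2, b(16) = 1, b(17) = 5, b(18) = 2.
Since (b(17), b(18)) = (b(1), b(2)) = (5, 2) (two consecutive terms determine the rest), the sequence is periodic with period 16.

16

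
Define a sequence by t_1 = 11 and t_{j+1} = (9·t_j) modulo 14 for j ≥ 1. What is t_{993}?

9

We have t_1 = 11; t_2 = 1; t_3 = 9; t_4 = 11.
Since t_4 = t_1 = 11, the sequence is periodic with period 3.
(993 - 1) mod 3 = 2, so t_{993} = t_3 = 9.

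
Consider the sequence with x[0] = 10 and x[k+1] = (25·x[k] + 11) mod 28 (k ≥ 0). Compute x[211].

23

We have x[0] = 10; x[1] = 9; x[2] = 12; x[3] = 3; x[4] = 2; x[5] = 5; x[6] = 24; x[7] = 23; x[8] = 26; x[9] = 17; x[10] = 16; x[11] = 19; x[12] = 10.
Since x[12] = x[0] = 10, the sequence is periodic with period 12.
(211 - 0) mod 12 = 7, so x[211] = x[7] = 23.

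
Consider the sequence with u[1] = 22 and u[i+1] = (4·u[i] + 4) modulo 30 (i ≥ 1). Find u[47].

Computing terms: u[1] = 22; u[2] = 2; u[3] = 12; u[4] = 22.
The sequence repeats with period 3.
(47 - 1) mod 3 = 1, so u[47] = u[2] = 2.

2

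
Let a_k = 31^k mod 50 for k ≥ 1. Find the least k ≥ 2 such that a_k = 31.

a_1 = 31, a_2 = 11, a_3 = 41, a_4 = 21, a_5 = 1, a_6 = 31.
Since a_6 = a_1 = 31, the sequence is periodic with period 5.
The value 31 next appears (with k ≥ 2) at a_6.

6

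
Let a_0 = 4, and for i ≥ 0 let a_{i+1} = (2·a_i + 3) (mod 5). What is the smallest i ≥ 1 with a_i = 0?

Listing terms: a_0 = 4,  a_1 = 1,  a_2 = 0,  a_3 = 3,  a_4 = 4.
Since a_4 = a_0 = 4, the sequence is periodic with period 4.
The value 0 first appears (with i ≥ 1) at a_2.

2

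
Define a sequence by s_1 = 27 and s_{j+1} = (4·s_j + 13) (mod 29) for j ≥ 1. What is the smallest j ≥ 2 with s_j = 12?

7

Listing terms: s_1 = 27,  s_2 = 5,  s_3 = 4,  s_4 = 0,  s_5 = 13,  s_6 = 7,  s_7 = 12,  s_8 = 3,  s_9 = 25,  s_{10} = 26,  s_{11} = 1,  s_{12} = 17,  s_{13} = 23,  s_{14} = 18,  s_{15} = 27.
Since s_{15} = s_1 = 27, the sequence is periodic with period 14.
The value 12 first appears (with j ≥ 2) at s_7.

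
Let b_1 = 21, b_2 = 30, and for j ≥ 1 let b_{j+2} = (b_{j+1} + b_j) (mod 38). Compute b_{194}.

20

Listing terms: b_1 = 21; b_2 = 30; b_3 = 13; b_4 = 5; b_5 = 18; b_6 = 23; b_7 = 3; b_8 = 26; b_9 = 29; b_{10} = 17; b_{11} = 8; b_{12} = 25; b_{13} = 33; b_{14} = 20; b_{15} = 15; b_{16} = 35; b_{17} = 12; b_{18} = 9; b_{19} = 21; b_{20} = 30.
Since (b_{19}, b_{20}) = (b_1, b_2) = (21, 30) (two consecutive terms determine the rest), the sequence is periodic with period 18.
So b_{194} = b_{1 + ((194-1) mod 18)} = b_{14} = 20.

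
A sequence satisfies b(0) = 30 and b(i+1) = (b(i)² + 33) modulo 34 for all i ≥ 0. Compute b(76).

We have b(0) = 30,  b(1) = 15,  b(2) = 20,  b(3) = 25,  b(4) = 12,  b(5) = 7,  b(6) = 14,  b(7) = 25.
Since b(7) = b(3) = 25, the sequence is eventually periodic: after a pre-period of length 3 it cycles with period 4.
For i ≥ 3, b(i) depends only on (i - 3) mod 4. (76 - 3) mod 4 = 1, so b(76) = b(4) = 12.

12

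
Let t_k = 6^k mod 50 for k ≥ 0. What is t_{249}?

46

t_0 = 1, t_1 = 6, t_2 = 36, t_3 = 16, t_4 = 46, t_5 = 26, t_6 = 6.
Since t_6 = t_1 = 6, the sequence is eventually periodic: after a pre-period of length 1 it cycles with period 5.
For k ≥ 1, t_k depends only on (k - 1) mod 5. (249 - 1) mod 5 = 3, so t_{249} = t_4 = 46.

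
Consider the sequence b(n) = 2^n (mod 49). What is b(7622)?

25

We have b(0) = 1; b(1) = 2; b(2) = 4; b(3) = 8; b(4) = 16; b(5) = 32; b(6) = 15; b(7) = 30; b(8) = 11; b(9) = 22; b(10) = 44; b(11) = 39; b(12) = 29; b(13) = 9; b(14) = 18; b(15) = 36; b(16) = 23; b(17) = 46; b(18) = 43; b(19) = 37; b(20) = 25; b(21) = 1.
Since b(21) = b(0) = 1, the sequence is periodic with period 21.
(7622 - 0) mod 21 = 20, so b(7622) = b(20) = 25.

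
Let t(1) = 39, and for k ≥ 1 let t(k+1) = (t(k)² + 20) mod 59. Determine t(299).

Computing terms: t(1) = 39, t(2) = 7, t(3) = 10, t(4) = 2, t(5) = 24, t(6) = 6, t(7) = 56, t(8) = 29, t(9) = 35, t(10) = 6.
Since t(10) = t(6) = 6, the sequence is eventually periodic: after a pre-period of length 5 it cycles with period 4.
For k ≥ 6, t(k) depends only on (k - 6) mod 4. (299 - 6) mod 4 = 1, so t(299) = t(7) = 56.

56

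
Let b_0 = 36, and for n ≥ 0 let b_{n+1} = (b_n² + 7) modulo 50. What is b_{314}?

16

We have b_0 = 36, b_1 = 3, b_2 = 16, b_3 = 13, b_4 = 26, b_5 = 33, b_6 = 46, b_7 = 23, b_8 = 36.
The sequence repeats with period 8.
So b_{314} = b_{0 + ((314-0) mod 8)} = b_2 = 16.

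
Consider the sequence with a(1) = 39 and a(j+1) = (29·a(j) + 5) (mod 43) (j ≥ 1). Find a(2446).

We have a(1) = 39, a(2) = 18, a(3) = 11, a(4) = 23, a(5) = 27, a(6) = 14, a(7) = 24, a(8) = 13, a(9) = 38, a(10) = 32, a(11) = 30, a(12) = 15, a(13) = 10, a(14) = 37, a(15) = 3, a(16) = 6, a(17) = 7, a(18) = 36, a(19) = 17, a(20) = 25, a(21) = 42, a(22) = 19, a(23) = 40, a(24) = 4, a(25) = 35, a(26) = 31, a(27) = 1, a(28) = 34, a(29) = 2, a(30) = 20, a(31) = 26, a(32) = 28, a(33) = 0, a(34) = 5, a(35) = 21, a(36) = 12, a(37) = 9, a(38) = 8, a(39) = 22, a(40) = 41, a(41) = 33, a(42) = 16, a(43) = 39.
The sequence repeats with period 42.
So a(2446) = a(1 + ((2446-1) mod 42)) = a(10) = 32.

32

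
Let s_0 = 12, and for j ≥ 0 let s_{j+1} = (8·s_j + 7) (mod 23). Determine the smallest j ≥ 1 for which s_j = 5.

We have s_0 = 12; s_1 = 11; s_2 = 3; s_3 = 8; s_4 = 2; s_5 = 0; s_6 = 7; s_7 = 17; s_8 = 5; s_9 = 1; s_{10} = 15; s_{11} = 12.
Since s_{11} = s_0 = 12, the sequence is periodic with period 11.
The value 5 first appears (with j ≥ 1) at s_8.

8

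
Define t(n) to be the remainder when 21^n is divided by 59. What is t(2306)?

Computing terms: t(1) = 21,  t(2) = 28,  t(3) = 57,  t(4) = 17,  t(5) = 3,  t(6) = 4,  t(7) = 25,  t(8) = 53,  t(9) = 51,  t(10) = 9,  t(11) = 12,  t(12) = 16,  t(13) = 41,  t(14) = 35,  t(15) = 27,  t(16) = 36,  t(17) = 48,  t(18) = 5,  t(19) = 46,  t(20) = 22,  t(21) = 49,  t(22) = 26,  t(23) = 15,  t(24) = 20,  t(25) = 7,  t(26) = 29,  t(27) = 19,  t(28) = 45,  t(29) = 1,  t(30) = 21.
Since t(30) = t(1) = 21, the sequence is periodic with period 29.
So t(2306) = t(1 + ((2306-1) mod 29)) = t(15) = 27.

27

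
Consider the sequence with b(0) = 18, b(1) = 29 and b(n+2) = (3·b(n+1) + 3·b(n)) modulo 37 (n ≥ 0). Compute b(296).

31

Computing terms: b(0) = 18,  b(1) = 29,  b(2) = 30,  b(3) = 29,  b(4) = 29,  b(5) = 26,  b(6) = 17,  b(7) = 18,  b(8) = 31,  b(9) = 36,  b(10) = 16,  b(11) = 8,  b(12) = 35,  b(13) = 18,  b(14) = 11,  b(15) = 13,  b(16) = 35,  b(17) = 33,  b(18) = 19,  b(19) = 8,  b(20) = 7,  b(21) = 8,  b(22) = 8,  b(23) = 11,  b(24) = 20,  b(25) = 19,  b(26) = 6,  b(27) = 1,  b(28) = 21,  b(29) = 29,  b(30) = 2,  b(31) = 19,  b(32) = 26,  b(33) = 24,  b(34) = 2,  b(35) = 4,  b(36) = 18,  b(37) = 29.
The sequence repeats with period 36.
So b(296) = b(0 + ((296-0) mod 36)) = b(8) = 31.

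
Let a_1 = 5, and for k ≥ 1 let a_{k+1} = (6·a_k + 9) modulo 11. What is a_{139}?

10

We have a_1 = 5, a_2 = 6, a_3 = 1, a_4 = 4, a_5 = 0, a_6 = 9, a_7 = 8, a_8 = 2, a_9 = 10, a_{10} = 3, a_{11} = 5.
Since a_{11} = a_1 = 5, the sequence is periodic with period 10.
(139 - 1) mod 10 = 8, so a_{139} = a_9 = 10.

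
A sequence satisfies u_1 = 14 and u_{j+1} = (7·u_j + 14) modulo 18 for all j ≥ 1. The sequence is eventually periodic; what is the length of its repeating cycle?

9

Listing terms: u_1 = 14,  u_2 = 4,  u_3 = 6,  u_4 = 2,  u_5 = 10,  u_6 = 12,  u_7 = 8,  u_8 = 16,  u_9 = 0,  u_{10} = 14.
Since u_{10} = u_1 = 14, the sequence is periodic with period 9.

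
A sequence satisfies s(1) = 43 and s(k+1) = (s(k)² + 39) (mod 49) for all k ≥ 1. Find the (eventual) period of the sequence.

4

We have s(1) = 43, s(2) = 26, s(3) = 29, s(4) = 47, s(5) = 43.
The sequence repeats with period 4.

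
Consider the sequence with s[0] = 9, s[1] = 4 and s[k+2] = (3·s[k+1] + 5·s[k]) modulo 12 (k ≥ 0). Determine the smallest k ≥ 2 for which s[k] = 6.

We have s[0] = 9, s[1] = 4, s[2] = 9, s[3] = 11, s[4] = 6, s[5] = 1, s[6] = 9, s[7] = 8, s[8] = 9, s[9] = 7, s[10] = 6, s[11] = 5, s[12] = 9, s[13] = 4.
The sequence repeats with period 12.
The value 6 first appears (with k ≥ 2) at s[4].

4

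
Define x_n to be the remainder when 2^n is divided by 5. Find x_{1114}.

x_1 = 2,  x_2 = 4,  x_3 = 3,  x_4 = 1,  x_5 = 2.
Since x_5 = x_1 = 2, the sequence is periodic with period 4.
So x_{1114} = x_{1 + ((1114-1) mod 4)} = x_2 = 4.

4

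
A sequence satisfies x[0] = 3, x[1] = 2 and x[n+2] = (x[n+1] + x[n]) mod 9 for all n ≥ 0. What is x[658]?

5

x[0] = 3,  x[1] = 2,  x[2] = 5,  x[3] = 7,  x[4] = 3,  x[5] = 1,  x[6] = 4,  x[7] = 5,  x[8] = 0,  x[9] = 5,  x[10] = 5,  x[11] = 1,  x[12] = 6,  x[13] = 7,  x[14] = 4,  x[15] = 2,  x[16] = 6,  x[17] = 8,  x[18] = 5,  x[19] = 4,  x[20] = 0,  x[21] = 4,  x[22] = 4,  x[23] = 8,  x[24] = 3,  x[25] = 2.
Since (x[24], x[25]) = (x[0], x[1]) = (3, 2) (two consecutive terms determine the rest), the sequence is periodic with period 24.
(658 - 0) mod 24 = 10, so x[658] = x[10] = 5.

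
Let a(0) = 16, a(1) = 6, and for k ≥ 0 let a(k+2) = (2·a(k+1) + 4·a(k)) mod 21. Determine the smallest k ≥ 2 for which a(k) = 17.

Listing terms: a(0) = 16; a(1) = 6; a(2) = 13; a(3) = 8; a(4) = 5; a(5) = 0; a(6) = 20; a(7) = 19; a(8) = 13; a(9) = 18; a(10) = 4; a(11) = 17; a(12) = 8; a(13) = 0; a(14) = 11; a(15) = 1; a(16) = 4; a(17) = 12; a(18) = 19; a(19) = 2; a(20) = 17; a(21) = 0; a(22) = 5; a(23) = 10; a(24) = 19; a(25) = 15; a(26) = 1; a(27) = 20; a(28) = 2; a(29) = 0; a(30) = 8; a(31) = 16; a(32) = 1; a(33) = 3; a(34) = 10; a(35) = 11; a(36) = 20; a(37) = 0; a(38) = 17; a(39) = 13; a(40) = 10; a(41) = 9; a(42) = 16; a(43) = 5; a(44) = 11; a(45) = 0; a(46) = 2; a(47) = 4; a(48) = 16; a(49) = 6.
The sequence repeats with period 48.
The value 17 first appears (with k ≥ 2) at a(11).

11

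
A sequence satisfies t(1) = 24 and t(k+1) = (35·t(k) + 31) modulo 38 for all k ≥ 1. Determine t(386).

t(1) = 24; t(2) = 35; t(3) = 2; t(4) = 25; t(5) = 32; t(6) = 11; t(7) = 36; t(8) = 37; t(9) = 34; t(10) = 5; t(11) = 16; t(12) = 21; t(13) = 6; t(14) = 13; t(15) = 30; t(16) = 17; t(17) = 18; t(18) = 15; t(19) = 24.
Since t(19) = t(1) = 24, the sequence is periodic with period 18.
(386 - 1) mod 18 = 7, so t(386) = t(8) = 37.

37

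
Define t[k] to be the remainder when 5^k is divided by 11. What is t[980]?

1

We have t[1] = 5,  t[2] = 3,  t[3] = 4,  t[4] = 9,  t[5] = 1,  t[6] = 5.
The sequence repeats with period 5.
So t[980] = t[1 + ((980-1) mod 5)] = t[5] = 1.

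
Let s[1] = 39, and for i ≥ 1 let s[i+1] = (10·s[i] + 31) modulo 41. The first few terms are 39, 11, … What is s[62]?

11

We have s[1] = 39,  s[2] = 11,  s[3] = 18,  s[4] = 6,  s[5] = 9,  s[6] = 39.
The sequence repeats with period 5.
So s[62] = s[1 + ((62-1) mod 5)] = s[2] = 11.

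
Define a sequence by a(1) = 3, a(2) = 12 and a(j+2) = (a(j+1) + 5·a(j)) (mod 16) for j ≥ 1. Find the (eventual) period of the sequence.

Listing terms: a(1) = 3, a(2) = 12, a(3) = 11, a(4) = 7, a(5) = 14, a(6) = 1, a(7) = 7, a(8) = 12, a(9) = 15, a(10) = 11, a(11) = 6, a(12) = 13, a(13) = 11, a(14) = 12, a(15) = 3, a(16) = 15, a(17) = 14, a(18) = 9, a(19) = 15, a(20) = 12, a(21) = 7, a(22) = 3, a(23) = 6, a(24) = 5, a(25) = 3, a(26) = 12.
Since (a(25), a(26)) = (a(1), a(2)) = (3, 12) (two consecutive terms determine the rest), the sequence is periodic with period 24.

24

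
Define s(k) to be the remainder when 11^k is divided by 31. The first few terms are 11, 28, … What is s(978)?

2

Computing terms: s(1) = 11, s(2) = 28, s(3) = 29, s(4) = 9, s(5) = 6, s(6) = 4, s(7) = 13, s(8) = 19, s(9) = 23, s(10) = 5, s(11) = 24, s(12) = 16, s(13) = 21, s(14) = 14, s(15) = 30, s(16) = 20, s(17) = 3, s(18) = 2, s(19) = 22, s(20) = 25, s(21) = 27, s(22) = 18, s(23) = 12, s(24) = 8, s(25) = 26, s(26) = 7, s(27) = 15, s(28) = 10, s(29) = 17, s(30) = 1, s(31) = 11.
The sequence repeats with period 30.
So s(978) = s(1 + ((978-1) mod 30)) = s(18) = 2.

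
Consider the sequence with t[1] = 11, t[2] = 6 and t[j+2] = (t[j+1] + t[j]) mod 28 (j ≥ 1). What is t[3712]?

We have t[1] = 11, t[2] = 6, t[3] = 17, t[4] = 23, t[5] = 12, t[6] = 7, t[7] = 19, t[8] = 26, t[9] = 17, t[10] = 15, t[11] = 4, t[12] = 19, t[13] = 23, t[14] = 14, t[15] = 9, t[16] = 23, t[17] = 4, t[18] = 27, t[19] = 3, t[20] = 2, t[21] = 5, t[22] = 7, t[23] = 12, t[24] = 19, t[25] = 3, t[26] = 22, t[27] = 25, t[28] = 19, t[29] = 16, t[30] = 7, t[31] = 23, t[32] = 2, t[33] = 25, t[34] = 27, t[35] = 24, t[36] = 23, t[37] = 19, t[38] = 14, t[39] = 5, t[40] = 19, t[41] = 24, t[42] = 15, t[43] = 11, t[44] = 26, t[45] = 9, t[46] = 7, t[47] = 16, t[48] = 23, t[49] = 11, t[50] = 6.
The sequence repeats with period 48.
So t[3712] = t[1 + ((3712-1) mod 48)] = t[16] = 23.

23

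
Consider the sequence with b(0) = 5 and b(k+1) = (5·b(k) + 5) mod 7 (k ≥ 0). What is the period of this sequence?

Listing terms: b(0) = 5; b(1) = 2; b(2) = 1; b(3) = 3; b(4) = 6; b(5) = 0; b(6) = 5.
Since b(6) = b(0) = 5, the sequence is periodic with period 6.

6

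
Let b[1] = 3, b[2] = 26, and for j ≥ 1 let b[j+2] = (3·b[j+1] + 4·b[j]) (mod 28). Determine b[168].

Listing terms: b[1] = 3, b[2] = 26, b[3] = 6, b[4] = 10, b[5] = 26, b[6] = 6.
Since (b[5], b[6]) = (b[2], b[3]) = (26, 6) (two consecutive terms determine the rest), the sequence is eventually periodic: after a pre-period of length 1 it cycles with period 3.
For j ≥ 2, b[j] depends only on (j - 2) mod 3. (168 - 2) mod 3 = 1, so b[168] = b[3] = 6.

6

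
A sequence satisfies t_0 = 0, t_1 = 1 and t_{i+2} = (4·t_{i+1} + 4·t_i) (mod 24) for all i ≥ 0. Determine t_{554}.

Listing terms: t_0 = 0, t_1 = 1, t_2 = 4, t_3 = 20, t_4 = 0, t_5 = 8, t_6 = 8, t_7 = 16, t_8 = 0, t_9 = 16, t_{10} = 16, t_{11} = 8, t_{12} = 0, t_{13} = 8.
Since (t_{12}, t_{13}) = (t_4, t_5) = (0, 8) (two consecutive terms determine the rest), the sequence is eventually periodic: after a pre-period of length 4 it cycles with period 8.
For i ≥ 4, t_i depends only on (i - 4) mod 8. (554 - 4) mod 8 = 6, so t_{554} = t_{10} = 16.

16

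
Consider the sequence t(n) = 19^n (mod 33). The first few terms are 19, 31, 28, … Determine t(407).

t(1) = 19; t(2) = 31; t(3) = 28; t(4) = 4; t(5) = 10; t(6) = 25; t(7) = 13; t(8) = 16; t(9) = 7; t(10) = 1; t(11) = 19.
Since t(11) = t(1) = 19, the sequence is periodic with period 10.
(407 - 1) mod 10 = 6, so t(407) = t(7) = 13.

13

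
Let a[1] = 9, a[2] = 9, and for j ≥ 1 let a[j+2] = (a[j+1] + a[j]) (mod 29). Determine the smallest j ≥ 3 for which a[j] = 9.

13

Listing terms: a[1] = 9, a[2] = 9, a[3] = 18, a[4] = 27, a[5] = 16, a[6] = 14, a[7] = 1, a[8] = 15, a[9] = 16, a[10] = 2, a[11] = 18, a[12] = 20, a[13] = 9, a[14] = 0, a[15] = 9, a[16] = 9.
The sequence repeats with period 14.
The value 9 first appears (with j ≥ 3) at a[13].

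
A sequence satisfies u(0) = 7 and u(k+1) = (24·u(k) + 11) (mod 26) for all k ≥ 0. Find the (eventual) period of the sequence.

Listing terms: u(0) = 7; u(1) = 23; u(2) = 17; u(3) = 3; u(4) = 5; u(5) = 1; u(6) = 9; u(7) = 19; u(8) = 25; u(9) = 13; u(10) = 11; u(11) = 15; u(12) = 7.
Since u(12) = u(0) = 7, the sequence is periodic with period 12.

12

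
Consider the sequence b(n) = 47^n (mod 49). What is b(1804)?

We have b(0) = 1, b(1) = 47, b(2) = 4, b(3) = 41, b(4) = 16, b(5) = 17, b(6) = 15, b(7) = 19, b(8) = 11, b(9) = 27, b(10) = 44, b(11) = 10, b(12) = 29, b(13) = 40, b(14) = 18, b(15) = 13, b(16) = 23, b(17) = 3, b(18) = 43, b(19) = 12, b(20) = 25, b(21) = 48, b(22) = 2, b(23) = 45, b(24) = 8, b(25) = 33, b(26) = 32, b(27) = 34, b(28) = 30, b(29) = 38, b(30) = 22, b(31) = 5, b(32) = 39, b(33) = 20, b(34) = 9, b(35) = 31, b(36) = 36, b(37) = 26, b(38) = 46, b(39) = 6, b(40) = 37, b(41) = 24, b(42) = 1.
The sequence repeats with period 42.
(1804 - 0) mod 42 = 40, so b(1804) = b(40) = 37.

37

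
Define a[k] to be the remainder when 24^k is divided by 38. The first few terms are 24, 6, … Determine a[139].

36

a[1] = 24,  a[2] = 6,  a[3] = 30,  a[4] = 36,  a[5] = 28,  a[6] = 26,  a[7] = 16,  a[8] = 4,  a[9] = 20,  a[10] = 24.
The sequence repeats with period 9.
So a[139] = a[1 + ((139-1) mod 9)] = a[4] = 36.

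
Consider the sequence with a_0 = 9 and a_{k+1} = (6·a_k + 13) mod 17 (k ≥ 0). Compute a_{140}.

We have a_0 = 9, a_1 = 16, a_2 = 7, a_3 = 4, a_4 = 3, a_5 = 14, a_6 = 12, a_7 = 0, a_8 = 13, a_9 = 6, a_{10} = 15, a_{11} = 1, a_{12} = 2, a_{13} = 8, a_{14} = 10, a_{15} = 5, a_{16} = 9.
Since a_{16} = a_0 = 9, the sequence is periodic with period 16.
So a_{140} = a_{0 + ((140-0) mod 16)} = a_{12} = 2.

2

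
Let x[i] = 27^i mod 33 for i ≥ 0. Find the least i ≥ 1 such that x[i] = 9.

x[0] = 1,  x[1] = 27,  x[2] = 3,  x[3] = 15,  x[4] = 9,  x[5] = 12,  x[6] = 27.
Since x[6] = x[1] = 27, the sequence is eventually periodic: after a pre-period of length 1 it cycles with period 5.
The value 9 first appears (with i ≥ 1) at x[4].

4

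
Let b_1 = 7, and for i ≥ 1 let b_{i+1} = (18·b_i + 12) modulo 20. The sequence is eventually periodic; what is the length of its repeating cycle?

4

Computing terms: b_1 = 7; b_2 = 18; b_3 = 16; b_4 = 0; b_5 = 12; b_6 = 8; b_7 = 16.
Since b_7 = b_3 = 16, the sequence is eventually periodic: after a pre-period of length 2 it cycles with period 4.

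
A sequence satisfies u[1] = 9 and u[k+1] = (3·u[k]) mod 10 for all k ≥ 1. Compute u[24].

3

Listing terms: u[1] = 9,  u[2] = 7,  u[3] = 1,  u[4] = 3,  u[5] = 9.
The sequence repeats with period 4.
(24 - 1) mod 4 = 3, so u[24] = u[4] = 3.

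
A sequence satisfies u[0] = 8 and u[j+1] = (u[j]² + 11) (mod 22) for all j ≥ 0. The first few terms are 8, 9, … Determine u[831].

5

u[0] = 8,  u[1] = 9,  u[2] = 4,  u[3] = 5,  u[4] = 14,  u[5] = 9.
Since u[5] = u[1] = 9, the sequence is eventually periodic: after a pre-period of length 1 it cycles with period 4.
For j ≥ 1, u[j] depends only on (j - 1) mod 4. (831 - 1) mod 4 = 2, so u[831] = u[3] = 5.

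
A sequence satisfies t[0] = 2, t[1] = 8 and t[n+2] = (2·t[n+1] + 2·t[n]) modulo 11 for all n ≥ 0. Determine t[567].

2

Listing terms: t[0] = 2,  t[1] = 8,  t[2] = 9,  t[3] = 1,  t[4] = 9,  t[5] = 9,  t[6] = 3,  t[7] = 2,  t[8] = 10,  t[9] = 2,  t[10] = 2,  t[11] = 8.
Since (t[10], t[11]) = (t[0], t[1]) = (2, 8) (two consecutive terms determine the rest), the sequence is periodic with period 10.
(567 - 0) mod 10 = 7, so t[567] = t[7] = 2.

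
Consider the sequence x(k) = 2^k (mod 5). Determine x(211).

Computing terms: x(0) = 1, x(1) = 2, x(2) = 4, x(3) = 3, x(4) = 1.
Since x(4) = x(0) = 1, the sequence is periodic with period 4.
(211 - 0) mod 4 = 3, so x(211) = x(3) = 3.

3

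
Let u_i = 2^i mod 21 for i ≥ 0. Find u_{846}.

1

u_0 = 1,  u_1 = 2,  u_2 = 4,  u_3 = 8,  u_4 = 16,  u_5 = 11,  u_6 = 1.
Since u_6 = u_0 = 1, the sequence is periodic with period 6.
(846 - 0) mod 6 = 0, so u_{846} = u_0 = 1.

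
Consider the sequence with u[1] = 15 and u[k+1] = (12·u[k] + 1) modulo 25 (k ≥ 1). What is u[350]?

u[1] = 15; u[2] = 6; u[3] = 23; u[4] = 2; u[5] = 0; u[6] = 1; u[7] = 13; u[8] = 7; u[9] = 10; u[10] = 21; u[11] = 3; u[12] = 12; u[13] = 20; u[14] = 16; u[15] = 18; u[16] = 17; u[17] = 5; u[18] = 11; u[19] = 8; u[20] = 22; u[21] = 15.
The sequence repeats with period 20.
So u[350] = u[1 + ((350-1) mod 20)] = u[10] = 21.

21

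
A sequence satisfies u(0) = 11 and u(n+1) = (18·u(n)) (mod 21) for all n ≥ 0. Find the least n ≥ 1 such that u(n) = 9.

We have u(0) = 11, u(1) = 9, u(2) = 15, u(3) = 18, u(4) = 9.
Since u(4) = u(1) = 9, the sequence is eventually periodic: after a pre-period of length 1 it cycles with period 3.
The value 9 first appears (with n ≥ 1) at u(1).

1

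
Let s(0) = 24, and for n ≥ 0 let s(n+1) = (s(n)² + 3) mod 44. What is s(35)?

19

s(0) = 24; s(1) = 7; s(2) = 8; s(3) = 23; s(4) = 4; s(5) = 19; s(6) = 12; s(7) = 15; s(8) = 8.
Since s(8) = s(2) = 8, the sequence is eventually periodic: after a pre-period of length 2 it cycles with period 6.
For n ≥ 2, s(n) depends only on (n - 2) mod 6. (35 - 2) mod 6 = 3, so s(35) = s(5) = 19.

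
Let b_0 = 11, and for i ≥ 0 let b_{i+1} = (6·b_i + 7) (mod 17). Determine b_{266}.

1

b_0 = 11,  b_1 = 5,  b_2 = 3,  b_3 = 8,  b_4 = 4,  b_5 = 14,  b_6 = 6,  b_7 = 9,  b_8 = 10,  b_9 = 16,  b_{10} = 1,  b_{11} = 13,  b_{12} = 0,  b_{13} = 7,  b_{14} = 15,  b_{15} = 12,  b_{16} = 11.
The sequence repeats with period 16.
(266 - 0) mod 16 = 10, so b_{266} = b_{10} = 1.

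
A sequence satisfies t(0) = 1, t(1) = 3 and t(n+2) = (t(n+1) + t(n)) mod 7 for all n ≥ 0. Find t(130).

t(0) = 1, t(1) = 3, t(2) = 4, t(3) = 0, t(4) = 4, t(5) = 4, t(6) = 1, t(7) = 5, t(8) = 6, t(9) = 4, t(10) = 3, t(11) = 0, t(12) = 3, t(13) = 3, t(14) = 6, t(15) = 2, t(16) = 1, t(17) = 3.
Since (t(16), t(17)) = (t(0), t(1)) = (1, 3) (two consecutive terms determine the rest), the sequence is periodic with period 16.
(130 - 0) mod 16 = 2, so t(130) = t(2) = 4.

4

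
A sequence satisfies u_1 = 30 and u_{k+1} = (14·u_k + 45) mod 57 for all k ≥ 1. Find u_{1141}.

51

Listing terms: u_1 = 30,  u_2 = 9,  u_3 = 0,  u_4 = 45,  u_5 = 48,  u_6 = 33,  u_7 = 51,  u_8 = 18,  u_9 = 12,  u_{10} = 42,  u_{11} = 6,  u_{12} = 15,  u_{13} = 27,  u_{14} = 24,  u_{15} = 39,  u_{16} = 21,  u_{17} = 54,  u_{18} = 3,  u_{19} = 30.
The sequence repeats with period 18.
So u_{1141} = u_{1 + ((1141-1) mod 18)} = u_7 = 51.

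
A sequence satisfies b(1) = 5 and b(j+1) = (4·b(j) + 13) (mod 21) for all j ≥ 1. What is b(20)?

12

Listing terms: b(1) = 5,  b(2) = 12,  b(3) = 19,  b(4) = 5.
Since b(4) = b(1) = 5, the sequence is periodic with period 3.
(20 - 1) mod 3 = 1, so b(20) = b(2) = 12.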